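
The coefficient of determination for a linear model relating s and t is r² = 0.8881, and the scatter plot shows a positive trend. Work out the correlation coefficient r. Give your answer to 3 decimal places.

|r| = √0.8881 = 0.942
The association is positive, so r = 0.942.

0.942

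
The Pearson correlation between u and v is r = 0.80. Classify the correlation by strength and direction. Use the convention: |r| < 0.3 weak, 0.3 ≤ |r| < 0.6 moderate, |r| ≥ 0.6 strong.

r = 0.80 > 0 so the relationship is positive.
|r| = 0.80, which falls in the strong range.

strong positive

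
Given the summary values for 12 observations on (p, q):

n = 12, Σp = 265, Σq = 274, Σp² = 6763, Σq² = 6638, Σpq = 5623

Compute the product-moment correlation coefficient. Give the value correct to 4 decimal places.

-0.7256

r = (nΣpq − ΣpΣq) / √[(nΣp² − (Σp)²)(nΣq² − (Σq)²)]
Numerator: 12×5623 − 265×274 = -5134
Denominator: √[(81156 − 70225)(79656 − 75076)] = √[10931 × 4580] = 7075.5904
r = -5134 / 7075.5904 ≈ -0.7256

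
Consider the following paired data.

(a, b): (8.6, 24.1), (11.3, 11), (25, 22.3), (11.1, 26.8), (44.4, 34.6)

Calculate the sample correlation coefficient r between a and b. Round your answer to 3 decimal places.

n = 5, Σa = 100.4, Σb = 118.8, Σa² = 2921.22, Σb² = 3114.5, Σab = 2722.78
nΣab − ΣaΣb = 13613.9 − 11927.52 = 1686.38
nΣa² − (Σa)² = 14606.1 − 10080.16 = 4525.94; nΣb² − (Σb)² = 15572.5 − 14113.44 = 1459.06
r = 1686.38 / √(4525.94 × 1459.06) = 1686.38 / 2569.7506 ≈ 0.656

0.656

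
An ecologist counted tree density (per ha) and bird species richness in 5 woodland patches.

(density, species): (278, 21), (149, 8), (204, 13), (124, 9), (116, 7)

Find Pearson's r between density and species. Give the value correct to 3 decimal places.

0.975

n = 5, Σx = 871, Σy = 58, Σx² = 169933, Σy² = 804, Σxy = 11610
nΣxy − ΣxΣy = 58050 − 50518 = 7532
nΣx² − (Σx)² = 849665 − 758641 = 91024; nΣy² − (Σy)² = 4020 − 3364 = 656
r = 7532 / √(91024 × 656) = 7532 / 7727.3374 ≈ 0.975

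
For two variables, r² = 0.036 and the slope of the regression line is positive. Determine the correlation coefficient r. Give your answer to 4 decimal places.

0.1897

|r| = √0.036 = 0.1897
The association is positive, so r = 0.1897.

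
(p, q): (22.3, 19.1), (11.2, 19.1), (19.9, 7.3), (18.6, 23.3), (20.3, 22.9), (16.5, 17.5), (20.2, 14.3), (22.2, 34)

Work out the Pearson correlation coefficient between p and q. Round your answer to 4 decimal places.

n = 8, Σp = 151.2, Σq = 157.5, Σp² = 2949.92, Σq² = 3516.95, Σpq = 3015.78
nΣpq − ΣpΣq = 24126.24 − 23814 = 312.24
nΣp² − (Σp)² = 23599.36 − 22861.44 = 737.92; nΣq² − (Σq)² = 28135.6 − 24806.25 = 3329.35
r = 312.24 / √(737.92 × 3329.35) = 312.24 / 1567.4163 ≈ 0.1992

0.1992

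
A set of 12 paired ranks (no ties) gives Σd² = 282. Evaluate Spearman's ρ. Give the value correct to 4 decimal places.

0.0140

ρ = 1 − 6Σd² / [n(n²−1)] = 1 − 6×282 / (12×143)
  = 1 − 1692/1716 = 1 − 0.98601 ≈ 0.0140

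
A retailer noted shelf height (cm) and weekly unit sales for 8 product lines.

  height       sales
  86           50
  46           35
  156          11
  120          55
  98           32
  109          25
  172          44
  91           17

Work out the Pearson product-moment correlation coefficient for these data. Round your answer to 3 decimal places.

n = 8, Σx = 878, Σy = 269, Σx² = 107598, Σy² = 10745, Σxy = 29202
nΣxy − ΣxΣy = 233616 − 236182 = -2566
nΣx² − (Σx)² = 860784 − 770884 = 89900; nΣy² − (Σy)² = 85960 − 72361 = 13599
r = -2566 / √(89900 × 13599) = -2566 / 34964.9839 ≈ -0.073

-0.073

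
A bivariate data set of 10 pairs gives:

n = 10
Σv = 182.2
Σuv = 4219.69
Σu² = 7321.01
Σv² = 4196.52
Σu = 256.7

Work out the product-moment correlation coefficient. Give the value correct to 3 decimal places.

r = (nΣuv − ΣuΣv) / √[(nΣu² − (Σu)²)(nΣv² − (Σv)²)]
Numerator: 10×4219.69 − 256.7×182.2 = -4573.84
Denominator: √[(73210.1 − 65894.89)(41965.2 − 33196.84)] = √[7315.21 × 8768.36] = 8008.8947
r = -4573.84 / 8008.8947 ≈ -0.571

-0.571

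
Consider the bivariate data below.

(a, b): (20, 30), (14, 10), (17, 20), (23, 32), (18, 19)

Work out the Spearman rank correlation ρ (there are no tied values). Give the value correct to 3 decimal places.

Rank a: 4, 1, 2, 5, 3
Rank b: 4, 1, 3, 5, 2
d = rank(a) − rank(b): 0, 0, -1, 0, 1; Σd² = 2
ρ = 1 − 6Σd² / [n(n²−1)] = 1 − 6×2 / (5×24) = 1 − 12/120 ≈ 0.900

0.900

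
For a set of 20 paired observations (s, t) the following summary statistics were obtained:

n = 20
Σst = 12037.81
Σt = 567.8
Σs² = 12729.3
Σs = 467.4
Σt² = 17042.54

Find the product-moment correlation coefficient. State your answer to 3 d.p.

-0.954

r = (nΣst − ΣsΣt) / √[(nΣs² − (Σs)²)(nΣt² − (Σt)²)]
Numerator: 20×12037.81 − 467.4×567.8 = -24633.52
Denominator: √[(254586 − 218462.76)(340850.8 − 322396.84)] = √[36123.24 × 18453.96] = 25818.9238
r = -24633.52 / 25818.9238 ≈ -0.954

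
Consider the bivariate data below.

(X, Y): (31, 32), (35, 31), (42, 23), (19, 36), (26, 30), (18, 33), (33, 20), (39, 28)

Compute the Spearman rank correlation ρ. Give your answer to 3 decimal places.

Rank X: 4, 6, 8, 2, 3, 1, 5, 7
Rank Y: 6, 5, 2, 8, 4, 7, 1, 3
d = rank(X) − rank(Y): -2, 1, 6, -6, -1, -6, 4, 4; Σd² = 146
ρ = 1 − 6Σd² / [n(n²−1)] = 1 − 6×146 / (8×63) = 1 − 876/504 ≈ -0.738

-0.738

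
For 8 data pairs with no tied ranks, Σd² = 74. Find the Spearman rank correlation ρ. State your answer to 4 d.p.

ρ = 1 − 6Σd² / [n(n²−1)] = 1 − 6×74 / (8×63)
  = 1 − 444/504 = 1 − 0.88095 ≈ 0.1190

0.1190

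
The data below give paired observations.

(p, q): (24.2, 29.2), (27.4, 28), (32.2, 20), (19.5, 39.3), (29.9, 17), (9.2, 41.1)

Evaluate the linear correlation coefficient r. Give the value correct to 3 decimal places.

-0.909

n = 6, Σp = 142.4, Σq = 174.6, Σp² = 3732.14, Σq² = 5559.34, Σpq = 3770.61
nΣpq − ΣpΣq = 22623.66 − 24863.04 = -2239.38
nΣp² − (Σp)² = 22392.84 − 20277.76 = 2115.08; nΣq² − (Σq)² = 33356.04 − 30485.16 = 2870.88
r = -2239.38 / √(2115.08 × 2870.88) = -2239.38 / 2464.1714 ≈ -0.909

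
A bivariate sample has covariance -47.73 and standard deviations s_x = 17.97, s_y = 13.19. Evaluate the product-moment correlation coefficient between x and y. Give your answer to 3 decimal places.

-0.201

r = Cov(x,y) / (s_x · s_y) = -47.73 / (17.97 × 13.19)
  = -47.73 / 237.0243 ≈ -0.201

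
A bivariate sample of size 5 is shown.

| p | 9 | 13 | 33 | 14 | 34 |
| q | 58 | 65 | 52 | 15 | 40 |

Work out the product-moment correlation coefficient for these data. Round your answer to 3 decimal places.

n = 5, Σp = 103, Σq = 230, Σp² = 2691, Σq² = 12118, Σpq = 4653
nΣpq − ΣpΣq = 23265 − 23690 = -425
nΣp² − (Σp)² = 13455 − 10609 = 2846; nΣq² − (Σq)² = 60590 − 52900 = 7690
r = -425 / √(2846 × 7690) = -425 / 4678.2197 ≈ -0.091

-0.091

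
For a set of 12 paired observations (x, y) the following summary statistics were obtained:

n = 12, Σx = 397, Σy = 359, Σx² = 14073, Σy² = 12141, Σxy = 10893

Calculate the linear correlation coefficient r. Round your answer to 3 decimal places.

r = (nΣxy − ΣxΣy) / √[(nΣx² − (Σx)²)(nΣy² − (Σy)²)]
Numerator: 12×10893 − 397×359 = -11807
Denominator: √[(168876 − 157609)(145692 − 128881)] = √[11267 × 16811] = 13762.6137
r = -11807 / 13762.6137 ≈ -0.858

-0.858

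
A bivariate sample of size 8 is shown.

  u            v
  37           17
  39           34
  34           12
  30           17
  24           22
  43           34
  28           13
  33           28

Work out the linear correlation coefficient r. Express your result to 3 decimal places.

n = 8, Σu = 268, Σv = 177, Σu² = 9244, Σv² = 4471, Σuv = 6151
nΣuv − ΣuΣv = 49208 − 47436 = 1772
nΣu² − (Σu)² = 73952 − 71824 = 2128; nΣv² − (Σv)² = 35768 − 31329 = 4439
r = 1772 / √(2128 × 4439) = 1772 / 3073.4658 ≈ 0.577

0.577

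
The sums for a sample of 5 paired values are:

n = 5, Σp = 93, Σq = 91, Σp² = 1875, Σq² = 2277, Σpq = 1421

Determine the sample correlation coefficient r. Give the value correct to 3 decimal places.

r = (nΣpq − ΣpΣq) / √[(nΣp² − (Σp)²)(nΣq² − (Σq)²)]
Numerator: 5×1421 − 93×91 = -1358
Denominator: √[(9375 − 8649)(11385 − 8281)] = √[726 × 3104] = 1501.1675
r = -1358 / 1501.1675 ≈ -0.905

-0.905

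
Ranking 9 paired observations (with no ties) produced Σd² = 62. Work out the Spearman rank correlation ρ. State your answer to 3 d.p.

ρ = 1 − 6Σd² / [n(n²−1)] = 1 − 6×62 / (9×80)
  = 1 − 372/720 = 1 − 0.5167 ≈ 0.483

0.483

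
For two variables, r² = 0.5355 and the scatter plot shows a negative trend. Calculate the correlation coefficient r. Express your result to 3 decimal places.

|r| = √0.5355 = 0.732
The association is negative, so r = −0.732.

-0.732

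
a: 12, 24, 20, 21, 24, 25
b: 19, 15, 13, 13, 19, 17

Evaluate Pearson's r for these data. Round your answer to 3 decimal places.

n = 6, Σa = 126, Σb = 96, Σa² = 2762, Σb² = 1574, Σab = 2002
nΣab − ΣaΣb = 12012 − 12096 = -84
nΣa² − (Σa)² = 16572 − 15876 = 696; nΣb² − (Σb)² = 9444 − 9216 = 228
r = -84 / √(696 × 228) = -84 / 398.3566 ≈ -0.211

-0.211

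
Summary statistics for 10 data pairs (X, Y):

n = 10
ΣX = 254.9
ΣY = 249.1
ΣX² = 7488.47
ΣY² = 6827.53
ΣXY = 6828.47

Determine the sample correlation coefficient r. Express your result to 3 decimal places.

r = (nΣXY − ΣXΣY) / √[(nΣX² − (ΣX)²)(nΣY² − (ΣY)²)]
Numerator: 10×6828.47 − 254.9×249.1 = 4789.11
Denominator: √[(74884.7 − 64974.01)(68275.3 − 62050.81)] = √[9910.69 × 6224.49] = 7854.2339
r = 4789.11 / 7854.2339 ≈ 0.610

0.610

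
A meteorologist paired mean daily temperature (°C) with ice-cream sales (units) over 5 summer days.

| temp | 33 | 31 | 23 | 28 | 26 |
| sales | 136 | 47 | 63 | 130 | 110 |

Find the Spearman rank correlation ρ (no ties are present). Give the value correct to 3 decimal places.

0.400

Rank temp: 5, 4, 1, 3, 2
Rank sales: 5, 1, 2, 4, 3
d = rank(temp) − rank(sales): 0, 3, -1, -1, -1; Σd² = 12
ρ = 1 − 6Σd² / [n(n²−1)] = 1 − 6×12 / (5×24) = 1 − 72/120 ≈ 0.400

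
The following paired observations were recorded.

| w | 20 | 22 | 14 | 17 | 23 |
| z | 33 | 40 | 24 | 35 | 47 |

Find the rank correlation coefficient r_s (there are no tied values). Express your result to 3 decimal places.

0.900

Rank w: 3, 4, 1, 2, 5
Rank z: 2, 4, 1, 3, 5
d = rank(w) − rank(z): 1, 0, 0, -1, 0; Σd² = 2
ρ = 1 − 6Σd² / [n(n²−1)] = 1 − 6×2 / (5×24) = 1 − 12/120 ≈ 0.900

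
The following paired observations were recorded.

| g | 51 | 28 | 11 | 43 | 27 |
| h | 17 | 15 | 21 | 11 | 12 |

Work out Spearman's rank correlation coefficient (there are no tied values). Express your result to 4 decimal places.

Rank g: 5, 3, 1, 4, 2
Rank h: 4, 3, 5, 1, 2
d = rank(g) − rank(h): 1, 0, -4, 3, 0; Σd² = 26
ρ = 1 − 6Σd² / [n(n²−1)] = 1 − 6×26 / (5×24) = 1 − 156/120 ≈ -0.3000

-0.3000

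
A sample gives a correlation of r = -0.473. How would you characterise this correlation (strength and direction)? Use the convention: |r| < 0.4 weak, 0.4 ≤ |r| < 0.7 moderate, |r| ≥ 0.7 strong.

r = -0.473 < 0 so the relationship is negative.
|r| = 0.473, which falls in the moderate range.

moderate negative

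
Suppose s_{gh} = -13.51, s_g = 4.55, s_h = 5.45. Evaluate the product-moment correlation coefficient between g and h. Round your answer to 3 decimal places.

r = Cov(g,h) / (s_g · s_h) = -13.51 / (4.55 × 5.45)
  = -13.51 / 24.7975 ≈ -0.545

-0.545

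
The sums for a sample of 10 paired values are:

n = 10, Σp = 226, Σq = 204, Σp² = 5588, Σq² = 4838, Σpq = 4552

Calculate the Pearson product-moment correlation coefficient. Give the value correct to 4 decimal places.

-0.1024

r = (nΣpq − ΣpΣq) / √[(nΣp² − (Σp)²)(nΣq² − (Σq)²)]
Numerator: 10×4552 − 226×204 = -584
Denominator: √[(55880 − 51076)(48380 − 41616)] = √[4804 × 6764] = 5700.3733
r = -584 / 5700.3733 ≈ -0.1024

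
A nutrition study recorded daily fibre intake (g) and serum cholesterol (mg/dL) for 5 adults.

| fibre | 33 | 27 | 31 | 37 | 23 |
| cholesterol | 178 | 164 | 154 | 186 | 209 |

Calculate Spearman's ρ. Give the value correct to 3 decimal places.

-0.100

Rank fibre: 4, 2, 3, 5, 1
Rank cholesterol: 3, 2, 1, 4, 5
d = rank(fibre) − rank(cholesterol): 1, 0, 2, 1, -4; Σd² = 22
ρ = 1 − 6Σd² / [n(n²−1)] = 1 − 6×22 / (5×24) = 1 − 132/120 ≈ -0.100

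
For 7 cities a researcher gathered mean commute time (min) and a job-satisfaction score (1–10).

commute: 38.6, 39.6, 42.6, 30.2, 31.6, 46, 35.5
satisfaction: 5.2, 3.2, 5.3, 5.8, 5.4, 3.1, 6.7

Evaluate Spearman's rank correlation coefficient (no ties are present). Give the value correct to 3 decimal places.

Rank commute: 4, 5, 6, 1, 2, 7, 3
Rank satisfaction: 3, 2, 4, 6, 5, 1, 7
d = rank(commute) − rank(satisfaction): 1, 3, 2, -5, -3, 6, -4; Σd² = 100
ρ = 1 − 6Σd² / [n(n²−1)] = 1 − 6×100 / (7×48) = 1 − 600/336 ≈ -0.786

-0.786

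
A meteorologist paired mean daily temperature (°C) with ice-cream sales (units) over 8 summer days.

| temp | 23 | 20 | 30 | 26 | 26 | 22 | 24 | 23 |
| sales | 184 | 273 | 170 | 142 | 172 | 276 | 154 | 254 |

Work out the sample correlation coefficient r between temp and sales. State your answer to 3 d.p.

n = 8, Σx = 194, Σy = 1625, Σx² = 4770, Σy² = 351441, Σxy = 38566
nΣxy − ΣxΣy = 308528 − 315250 = -6722
nΣx² − (Σx)² = 38160 − 37636 = 524; nΣy² − (Σy)² = 2811528 − 2640625 = 170903
r = -6722 / √(524 × 170903) = -6722 / 9463.2538 ≈ -0.710

-0.710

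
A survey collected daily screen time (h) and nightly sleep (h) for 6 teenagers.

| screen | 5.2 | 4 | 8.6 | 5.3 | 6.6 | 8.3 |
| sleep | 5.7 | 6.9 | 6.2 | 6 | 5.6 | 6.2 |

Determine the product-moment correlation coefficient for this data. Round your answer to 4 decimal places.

-0.2389

n = 6, Σx = 38, Σy = 36.6, Σx² = 257.54, Σy² = 224.34, Σxy = 230.78
nΣxy − ΣxΣy = 1384.68 − 1390.8 = -6.12
nΣx² − (Σx)² = 1545.24 − 1444 = 101.24; nΣy² − (Σy)² = 1346.04 − 1339.56 = 6.48
r = -6.12 / √(101.24 × 6.48) = -6.12 / 25.6132 ≈ -0.2389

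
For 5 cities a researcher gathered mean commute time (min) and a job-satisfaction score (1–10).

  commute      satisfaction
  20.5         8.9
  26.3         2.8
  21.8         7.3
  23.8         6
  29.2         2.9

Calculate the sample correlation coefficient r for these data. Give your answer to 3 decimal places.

n = 5, Σx = 121.6, Σy = 27.9, Σx² = 3006.26, Σy² = 184.75, Σxy = 642.71
nΣxy − ΣxΣy = 3213.55 − 3392.64 = -179.09
nΣx² − (Σx)² = 15031.3 − 14786.56 = 244.74; nΣy² − (Σy)² = 923.75 − 778.41 = 145.34
r = -179.09 / √(244.74 × 145.34) = -179.09 / 188.6015 ≈ -0.950

-0.950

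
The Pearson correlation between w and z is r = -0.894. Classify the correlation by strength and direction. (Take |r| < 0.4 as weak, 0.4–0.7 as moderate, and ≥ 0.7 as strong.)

r = -0.894 < 0 so the relationship is negative.
|r| = 0.894, which falls in the strong range.

strong negative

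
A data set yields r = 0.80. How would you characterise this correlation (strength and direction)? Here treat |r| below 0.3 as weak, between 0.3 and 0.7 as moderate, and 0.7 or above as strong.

r = 0.80 > 0 so the relationship is positive.
|r| = 0.80, which falls in the strong range.

strong positive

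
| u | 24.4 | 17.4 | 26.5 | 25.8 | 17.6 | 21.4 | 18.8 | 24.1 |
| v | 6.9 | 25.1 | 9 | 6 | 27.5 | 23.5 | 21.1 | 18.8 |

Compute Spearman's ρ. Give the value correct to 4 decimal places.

-0.8810

Rank u: 6, 1, 8, 7, 2, 4, 3, 5
Rank v: 2, 7, 3, 1, 8, 6, 5, 4
d = rank(u) − rank(v): 4, -6, 5, 6, -6, -2, -2, 1; Σd² = 158
ρ = 1 − 6Σd² / [n(n²−1)] = 1 − 6×158 / (8×63) = 1 − 948/504 ≈ -0.8810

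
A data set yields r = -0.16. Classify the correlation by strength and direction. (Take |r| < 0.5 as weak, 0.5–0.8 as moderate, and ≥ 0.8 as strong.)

r = -0.16 < 0 so the relationship is negative.
|r| = 0.16, which falls in the weak range.

weak negative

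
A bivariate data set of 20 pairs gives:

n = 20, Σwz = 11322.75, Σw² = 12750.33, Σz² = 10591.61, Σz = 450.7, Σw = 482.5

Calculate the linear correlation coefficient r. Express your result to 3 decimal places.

r = (nΣwz − ΣwΣz) / √[(nΣw² − (Σw)²)(nΣz² − (Σz)²)]
Numerator: 20×11322.75 − 482.5×450.7 = 8992.25
Denominator: √[(255006.6 − 232806.25)(211832.2 − 203130.49)] = √[22200.35 × 8701.71] = 13898.9571
r = 8992.25 / 13898.9571 ≈ 0.647

0.647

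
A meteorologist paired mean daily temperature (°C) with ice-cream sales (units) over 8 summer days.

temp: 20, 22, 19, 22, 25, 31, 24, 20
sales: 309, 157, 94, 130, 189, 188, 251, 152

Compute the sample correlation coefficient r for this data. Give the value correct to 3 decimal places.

n = 8, Σx = 183, Σy = 1470, Σx² = 4291, Σy² = 303036, Σxy = 33897
nΣxy − ΣxΣy = 271176 − 269010 = 2166
nΣx² − (Σx)² = 34328 − 33489 = 839; nΣy² − (Σy)² = 2424288 − 2160900 = 263388
r = 2166 / √(839 × 263388) = 2166 / 14865.4812 ≈ 0.146

0.146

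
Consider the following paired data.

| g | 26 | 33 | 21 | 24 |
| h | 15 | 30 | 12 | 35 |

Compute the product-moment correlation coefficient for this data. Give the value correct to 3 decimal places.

0.466

n = 4, Σg = 104, Σh = 92, Σg² = 2782, Σh² = 2494, Σgh = 2472
nΣgh − ΣgΣh = 9888 − 9568 = 320
nΣg² − (Σg)² = 11128 − 10816 = 312; nΣh² − (Σh)² = 9976 − 8464 = 1512
r = 320 / √(312 × 1512) = 320 / 686.8362 ≈ 0.466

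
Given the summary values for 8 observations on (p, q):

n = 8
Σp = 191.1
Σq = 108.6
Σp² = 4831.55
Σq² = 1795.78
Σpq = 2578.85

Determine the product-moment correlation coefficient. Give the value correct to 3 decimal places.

r = (nΣpq − ΣpΣq) / √[(nΣp² − (Σp)²)(nΣq² − (Σq)²)]
Numerator: 8×2578.85 − 191.1×108.6 = -122.66
Denominator: √[(38652.4 − 36519.21)(14366.24 − 11793.96)] = √[2133.19 × 2572.28] = 2342.4692
r = -122.66 / 2342.4692 ≈ -0.052

-0.052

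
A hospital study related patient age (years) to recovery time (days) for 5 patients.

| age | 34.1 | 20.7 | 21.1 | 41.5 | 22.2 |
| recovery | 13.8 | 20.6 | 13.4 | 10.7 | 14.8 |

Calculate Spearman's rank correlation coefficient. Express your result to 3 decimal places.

-0.700

Rank age: 4, 1, 2, 5, 3
Rank recovery: 3, 5, 2, 1, 4
d = rank(age) − rank(recovery): 1, -4, 0, 4, -1; Σd² = 34
ρ = 1 − 6Σd² / [n(n²−1)] = 1 − 6×34 / (5×24) = 1 − 204/120 ≈ -0.700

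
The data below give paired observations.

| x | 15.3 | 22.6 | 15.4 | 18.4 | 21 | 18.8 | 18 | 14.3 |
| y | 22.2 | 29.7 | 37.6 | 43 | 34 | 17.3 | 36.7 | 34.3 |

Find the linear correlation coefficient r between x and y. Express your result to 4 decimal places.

-0.0500

n = 8, Σx = 143.8, Σy = 254.8, Σx² = 2643.5, Σy² = 8616.36, Σxy = 4571.45
nΣxy − ΣxΣy = 36571.6 − 36640.24 = -68.64
nΣx² − (Σx)² = 21148 − 20678.44 = 469.56; nΣy² − (Σy)² = 68930.88 − 64923.04 = 4007.84
r = -68.64 / √(469.56 × 4007.84) = -68.64 / 1371.8314 ≈ -0.0500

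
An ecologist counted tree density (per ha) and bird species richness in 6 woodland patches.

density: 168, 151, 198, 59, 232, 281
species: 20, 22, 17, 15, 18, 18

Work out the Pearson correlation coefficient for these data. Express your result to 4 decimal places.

n = 6, Σx = 1089, Σy = 110, Σx² = 226495, Σy² = 2046, Σxy = 20167
nΣxy − ΣxΣy = 121002 − 119790 = 1212
nΣx² − (Σx)² = 1358970 − 1185921 = 173049; nΣy² − (Σy)² = 12276 − 12100 = 176
r = 1212 / √(173049 × 176) = 1212 / 5518.7520 ≈ 0.2196

0.2196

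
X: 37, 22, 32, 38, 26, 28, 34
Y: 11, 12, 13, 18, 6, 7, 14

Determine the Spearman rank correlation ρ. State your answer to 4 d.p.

0.6071

Rank X: 6, 1, 4, 7, 2, 3, 5
Rank Y: 3, 4, 5, 7, 1, 2, 6
d = rank(X) − rank(Y): 3, -3, -1, 0, 1, 1, -1; Σd² = 22
ρ = 1 − 6Σd² / [n(n²−1)] = 1 − 6×22 / (7×48) = 1 − 132/336 ≈ 0.6071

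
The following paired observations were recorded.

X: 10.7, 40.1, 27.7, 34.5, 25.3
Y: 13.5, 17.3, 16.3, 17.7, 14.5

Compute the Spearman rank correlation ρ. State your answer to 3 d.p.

Rank X: 1, 5, 3, 4, 2
Rank Y: 1, 4, 3, 5, 2
d = rank(X) − rank(Y): 0, 1, 0, -1, 0; Σd² = 2
ρ = 1 − 6Σd² / [n(n²−1)] = 1 − 6×2 / (5×24) = 1 − 12/120 ≈ 0.900

0.900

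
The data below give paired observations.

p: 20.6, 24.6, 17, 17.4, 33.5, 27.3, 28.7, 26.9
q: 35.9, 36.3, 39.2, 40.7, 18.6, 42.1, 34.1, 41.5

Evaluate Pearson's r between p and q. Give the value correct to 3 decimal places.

-0.620

n = 8, Σp = 196, Σq = 288.4, Σp² = 5036.12, Σq² = 10803.06, Σpq = 6874.55
nΣpq − ΣpΣq = 54996.4 − 56526.4 = -1530
nΣp² − (Σp)² = 40288.96 − 38416 = 1872.96; nΣq² − (Σq)² = 86424.48 − 83174.56 = 3249.92
r = -1530 / √(1872.96 × 3249.92) = -1530 / 2467.1786 ≈ -0.620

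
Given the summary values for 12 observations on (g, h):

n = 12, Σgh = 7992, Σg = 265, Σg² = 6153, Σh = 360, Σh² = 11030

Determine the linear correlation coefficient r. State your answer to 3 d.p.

r = (nΣgh − ΣgΣh) / √[(nΣg² − (Σg)²)(nΣh² − (Σh)²)]
Numerator: 12×7992 − 265×360 = 504
Denominator: √[(73836 − 70225)(132360 − 129600)] = √[3611 × 2760] = 3156.9542
r = 504 / 3156.9542 ≈ 0.160

0.160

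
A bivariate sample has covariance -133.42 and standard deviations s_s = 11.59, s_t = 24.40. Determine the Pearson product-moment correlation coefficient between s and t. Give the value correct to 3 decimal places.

-0.472

r = Cov(s,t) / (s_s · s_t) = -133.42 / (11.59 × 24.40)
  = -133.42 / 282.7960 ≈ -0.472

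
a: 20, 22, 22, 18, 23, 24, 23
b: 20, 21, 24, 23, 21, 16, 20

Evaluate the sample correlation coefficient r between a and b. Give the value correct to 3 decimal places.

n = 7, Σa = 152, Σb = 145, Σa² = 3326, Σb² = 3043, Σab = 3131
nΣab − ΣaΣb = 21917 − 22040 = -123
nΣa² − (Σa)² = 23282 − 23104 = 178; nΣb² − (Σb)² = 21301 − 21025 = 276
r = -123 / √(178 × 276) = -123 / 221.6484 ≈ -0.555

-0.555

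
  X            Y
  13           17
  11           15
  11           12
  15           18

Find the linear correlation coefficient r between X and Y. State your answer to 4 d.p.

n = 4, ΣX = 50, ΣY = 62, ΣX² = 636, ΣY² = 982, ΣXY = 788
nΣXY − ΣXΣY = 3152 − 3100 = 52
nΣX² − (ΣX)² = 2544 − 2500 = 44; nΣY² − (ΣY)² = 3928 − 3844 = 84
r = 52 / √(44 × 84) = 52 / 60.7947 ≈ 0.8553

0.8553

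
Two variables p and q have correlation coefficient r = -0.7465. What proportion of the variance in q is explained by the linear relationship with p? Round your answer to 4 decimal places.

r² = (-0.7465)² = 0.5573

0.5573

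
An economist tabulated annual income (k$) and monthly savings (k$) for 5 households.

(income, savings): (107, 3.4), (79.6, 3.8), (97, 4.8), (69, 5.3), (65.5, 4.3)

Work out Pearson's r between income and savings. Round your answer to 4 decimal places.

n = 5, Σx = 418.1, Σy = 21.6, Σx² = 36245.41, Σy² = 95.62, Σxy = 1779.23
nΣxy − ΣxΣy = 8896.15 − 9030.96 = -134.81
nΣx² − (Σx)² = 181227.05 − 174807.61 = 6419.44; nΣy² − (Σy)² = 478.1 − 466.56 = 11.54
r = -134.81 / √(6419.44 × 11.54) = -134.81 / 272.1770 ≈ -0.4953

-0.4953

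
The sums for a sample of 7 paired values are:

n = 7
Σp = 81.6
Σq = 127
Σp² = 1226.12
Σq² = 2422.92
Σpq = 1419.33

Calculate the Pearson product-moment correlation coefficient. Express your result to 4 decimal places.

r = (nΣpq − ΣpΣq) / √[(nΣp² − (Σp)²)(nΣq² − (Σq)²)]
Numerator: 7×1419.33 − 81.6×127 = -427.89
Denominator: √[(8582.84 − 6658.56)(16960.44 − 16129)] = √[1924.28 × 831.44] = 1264.8808
r = -427.89 / 1264.8808 ≈ -0.3383

-0.3383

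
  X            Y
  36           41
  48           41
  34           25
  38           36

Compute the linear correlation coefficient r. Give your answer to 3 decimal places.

n = 4, ΣX = 156, ΣY = 143, ΣX² = 6200, ΣY² = 5283, ΣXY = 5662
nΣXY − ΣXΣY = 22648 − 22308 = 340
nΣX² − (ΣX)² = 24800 − 24336 = 464; nΣY² − (ΣY)² = 21132 − 20449 = 683
r = 340 / √(464 × 683) = 340 / 562.9494 ≈ 0.604

0.604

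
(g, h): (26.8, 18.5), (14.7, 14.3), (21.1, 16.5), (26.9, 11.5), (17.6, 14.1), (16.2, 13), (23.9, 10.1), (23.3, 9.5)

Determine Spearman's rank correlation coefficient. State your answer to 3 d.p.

-0.190

Rank g: 7, 1, 4, 8, 3, 2, 6, 5
Rank h: 8, 6, 7, 3, 5, 4, 2, 1
d = rank(g) − rank(h): -1, -5, -3, 5, -2, -2, 4, 4; Σd² = 100
ρ = 1 − 6Σd² / [n(n²−1)] = 1 − 6×100 / (8×63) = 1 − 600/504 ≈ -0.190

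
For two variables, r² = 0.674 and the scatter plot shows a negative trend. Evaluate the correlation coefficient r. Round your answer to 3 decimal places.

-0.821

|r| = √0.674 = 0.821
The association is negative, so r = −0.821.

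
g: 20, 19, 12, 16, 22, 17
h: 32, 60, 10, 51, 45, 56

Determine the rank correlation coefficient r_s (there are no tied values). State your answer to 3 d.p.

Rank g: 5, 4, 1, 2, 6, 3
Rank h: 2, 6, 1, 4, 3, 5
d = rank(g) − rank(h): 3, -2, 0, -2, 3, -2; Σd² = 30
ρ = 1 − 6Σd² / [n(n²−1)] = 1 − 6×30 / (6×35) = 1 − 180/210 ≈ 0.143

0.143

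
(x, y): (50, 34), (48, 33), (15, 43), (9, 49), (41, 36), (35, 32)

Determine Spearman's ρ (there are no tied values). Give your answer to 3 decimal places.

Rank x: 6, 5, 2, 1, 4, 3
Rank y: 3, 2, 5, 6, 4, 1
d = rank(x) − rank(y): 3, 3, -3, -5, 0, 2; Σd² = 56
ρ = 1 − 6Σd² / [n(n²−1)] = 1 − 6×56 / (6×35) = 1 − 336/210 ≈ -0.600

-0.600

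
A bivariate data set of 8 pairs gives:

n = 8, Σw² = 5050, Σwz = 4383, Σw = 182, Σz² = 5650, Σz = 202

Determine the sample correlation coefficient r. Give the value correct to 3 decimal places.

r = (nΣwz − ΣwΣz) / √[(nΣw² − (Σw)²)(nΣz² − (Σz)²)]
Numerator: 8×4383 − 182×202 = -1700
Denominator: √[(40400 − 33124)(45200 − 40804)] = √[7276 × 4396] = 5655.5544
r = -1700 / 5655.5544 ≈ -0.301

-0.301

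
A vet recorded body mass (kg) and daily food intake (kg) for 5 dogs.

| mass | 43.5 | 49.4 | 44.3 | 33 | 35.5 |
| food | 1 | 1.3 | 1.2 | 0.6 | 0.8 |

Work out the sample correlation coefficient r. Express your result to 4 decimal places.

n = 5, Σx = 205.7, Σy = 4.9, Σx² = 8644.35, Σy² = 5.13, Σxy = 209.08
nΣxy − ΣxΣy = 1045.4 − 1007.93 = 37.47
nΣx² − (Σx)² = 43221.75 − 42312.49 = 909.26; nΣy² − (Σy)² = 25.65 − 24.01 = 1.64
r = 37.47 / √(909.26 × 1.64) = 37.47 / 38.6159 ≈ 0.9703

0.9703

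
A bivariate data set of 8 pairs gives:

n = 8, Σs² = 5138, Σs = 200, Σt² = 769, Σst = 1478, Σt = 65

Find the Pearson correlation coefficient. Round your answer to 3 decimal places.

-0.806

r = (nΣst − ΣsΣt) / √[(nΣs² − (Σs)²)(nΣt² − (Σt)²)]
Numerator: 8×1478 − 200×65 = -1176
Denominator: √[(41104 − 40000)(6152 − 4225)] = √[1104 × 1927] = 1458.5637
r = -1176 / 1458.5637 ≈ -0.806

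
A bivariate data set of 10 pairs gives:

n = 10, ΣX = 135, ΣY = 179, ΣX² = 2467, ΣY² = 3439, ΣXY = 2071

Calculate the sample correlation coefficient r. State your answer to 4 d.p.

r = (nΣXY − ΣXΣY) / √[(nΣX² − (ΣX)²)(nΣY² − (ΣY)²)]
Numerator: 10×2071 − 135×179 = -3455
Denominator: √[(24670 − 18225)(34390 − 32041)] = √[6445 × 2349] = 3890.9260
r = -3455 / 3890.9260 ≈ -0.8880

-0.8880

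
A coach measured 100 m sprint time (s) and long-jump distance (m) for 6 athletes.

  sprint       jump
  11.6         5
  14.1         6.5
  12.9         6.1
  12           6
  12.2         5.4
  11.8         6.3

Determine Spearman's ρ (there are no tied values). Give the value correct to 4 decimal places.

0.6000

Rank sprint: 1, 6, 5, 3, 4, 2
Rank jump: 1, 6, 4, 3, 2, 5
d = rank(sprint) − rank(jump): 0, 0, 1, 0, 2, -3; Σd² = 14
ρ = 1 − 6Σd² / [n(n²−1)] = 1 − 6×14 / (6×35) = 1 − 84/210 ≈ 0.6000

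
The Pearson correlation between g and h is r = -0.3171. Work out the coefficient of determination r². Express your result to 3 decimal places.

r² = (-0.3171)² = 0.101

0.101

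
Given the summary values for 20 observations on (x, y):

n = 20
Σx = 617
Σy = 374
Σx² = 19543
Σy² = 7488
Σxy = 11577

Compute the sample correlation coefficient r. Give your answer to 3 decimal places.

0.078

r = (nΣxy − ΣxΣy) / √[(nΣx² − (Σx)²)(nΣy² − (Σy)²)]
Numerator: 20×11577 − 617×374 = 782
Denominator: √[(390860 − 380689)(149760 − 139876)] = √[10171 × 9884] = 10026.4732
r = 782 / 10026.4732 ≈ 0.078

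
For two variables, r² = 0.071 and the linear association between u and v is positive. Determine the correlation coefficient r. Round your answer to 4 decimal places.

|r| = √0.071 = 0.2665
The association is positive, so r = 0.2665.

0.2665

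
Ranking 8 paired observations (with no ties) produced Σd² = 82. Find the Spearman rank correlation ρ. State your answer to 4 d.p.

ρ = 1 − 6Σd² / [n(n²−1)] = 1 − 6×82 / (8×63)
  = 1 − 492/504 = 1 − 0.97619 ≈ 0.0238

0.0238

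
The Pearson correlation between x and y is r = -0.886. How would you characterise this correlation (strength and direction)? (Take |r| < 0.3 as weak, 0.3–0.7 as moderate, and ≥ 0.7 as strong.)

r = -0.886 < 0 so the relationship is negative.
|r| = 0.886, which falls in the strong range.

strong negative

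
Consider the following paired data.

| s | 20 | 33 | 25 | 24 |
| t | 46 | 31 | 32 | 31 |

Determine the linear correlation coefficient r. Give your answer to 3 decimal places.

-0.691

n = 4, Σs = 102, Σt = 140, Σs² = 2690, Σt² = 5062, Σst = 3487
nΣst − ΣsΣt = 13948 − 14280 = -332
nΣs² − (Σs)² = 10760 − 10404 = 356; nΣt² − (Σt)² = 20248 − 19600 = 648
r = -332 / √(356 × 648) = -332 / 480.2999 ≈ -0.691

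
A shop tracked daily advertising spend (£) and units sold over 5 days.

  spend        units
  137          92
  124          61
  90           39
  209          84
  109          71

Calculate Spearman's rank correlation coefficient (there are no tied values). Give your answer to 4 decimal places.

0.8000

Rank spend: 4, 3, 1, 5, 2
Rank units: 5, 2, 1, 4, 3
d = rank(spend) − rank(units): -1, 1, 0, 1, -1; Σd² = 4
ρ = 1 − 6Σd² / [n(n²−1)] = 1 − 6×4 / (5×24) = 1 − 24/120 ≈ 0.8000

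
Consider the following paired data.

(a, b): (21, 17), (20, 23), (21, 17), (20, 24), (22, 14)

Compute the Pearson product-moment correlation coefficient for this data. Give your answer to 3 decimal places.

n = 5, Σa = 104, Σb = 95, Σa² = 2166, Σb² = 1879, Σab = 1962
nΣab − ΣaΣb = 9810 − 9880 = -70
nΣa² − (Σa)² = 10830 − 10816 = 14; nΣb² − (Σb)² = 9395 − 9025 = 370
r = -70 / √(14 × 370) = -70 / 71.9722 ≈ -0.973

-0.973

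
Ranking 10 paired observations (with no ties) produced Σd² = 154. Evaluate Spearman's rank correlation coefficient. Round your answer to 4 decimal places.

0.0667

ρ = 1 − 6Σd² / [n(n²−1)] = 1 − 6×154 / (10×99)
  = 1 − 924/990 = 1 − 0.93333 ≈ 0.0667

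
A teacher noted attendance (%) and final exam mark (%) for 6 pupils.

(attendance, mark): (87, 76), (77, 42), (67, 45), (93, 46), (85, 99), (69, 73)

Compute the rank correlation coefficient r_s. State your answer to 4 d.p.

Rank attendance: 5, 3, 1, 6, 4, 2
Rank mark: 5, 1, 2, 3, 6, 4
d = rank(attendance) − rank(mark): 0, 2, -1, 3, -2, -2; Σd² = 22
ρ = 1 − 6Σd² / [n(n²−1)] = 1 − 6×22 / (6×35) = 1 − 132/210 ≈ 0.3714

0.3714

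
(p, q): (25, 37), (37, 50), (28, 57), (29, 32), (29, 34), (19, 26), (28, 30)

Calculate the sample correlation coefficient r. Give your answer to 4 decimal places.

0.5744

n = 7, Σp = 195, Σq = 266, Σp² = 5605, Σq² = 10874, Σpq = 7619
nΣpq − ΣpΣq = 53333 − 51870 = 1463
nΣp² − (Σp)² = 39235 − 38025 = 1210; nΣq² − (Σq)² = 76118 − 70756 = 5362
r = 1463 / √(1210 × 5362) = 1463 / 2547.1592 ≈ 0.5744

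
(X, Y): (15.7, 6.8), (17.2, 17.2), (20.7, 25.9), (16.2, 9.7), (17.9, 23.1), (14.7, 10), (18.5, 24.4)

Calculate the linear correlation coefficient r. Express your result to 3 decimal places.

0.898

n = 7, ΣX = 120.9, ΣY = 117.1, ΣX² = 2112.01, ΣY² = 2335.95, ΣXY = 2107.76
nΣXY − ΣXΣY = 14754.32 − 14157.39 = 596.93
nΣX² − (ΣX)² = 14784.07 − 14616.81 = 167.26; nΣY² − (ΣY)² = 16351.65 − 13712.41 = 2639.24
r = 596.93 / √(167.26 × 2639.24) = 596.93 / 664.4090 ≈ 0.898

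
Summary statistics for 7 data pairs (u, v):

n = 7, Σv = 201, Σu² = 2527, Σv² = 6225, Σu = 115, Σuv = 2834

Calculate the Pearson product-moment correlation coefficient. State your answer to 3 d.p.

r = (nΣuv − ΣuΣv) / √[(nΣu² − (Σu)²)(nΣv² − (Σv)²)]
Numerator: 7×2834 − 115×201 = -3277
Denominator: √[(17689 − 13225)(43575 − 40401)] = √[4464 × 3174] = 3764.1381
r = -3277 / 3764.1381 ≈ -0.871

-0.871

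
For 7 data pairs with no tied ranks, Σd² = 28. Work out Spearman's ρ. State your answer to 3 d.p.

ρ = 1 − 6Σd² / [n(n²−1)] = 1 − 6×28 / (7×48)
  = 1 − 168/336 = 1 − 0.5000 ≈ 0.500

0.500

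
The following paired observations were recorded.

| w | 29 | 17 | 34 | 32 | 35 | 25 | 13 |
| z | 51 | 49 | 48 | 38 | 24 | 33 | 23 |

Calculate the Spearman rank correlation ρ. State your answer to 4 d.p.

Rank w: 4, 2, 6, 5, 7, 3, 1
Rank z: 7, 6, 5, 4, 2, 3, 1
d = rank(w) − rank(z): -3, -4, 1, 1, 5, 0, 0; Σd² = 52
ρ = 1 − 6Σd² / [n(n²−1)] = 1 − 6×52 / (7×48) = 1 − 312/336 ≈ 0.0714

0.0714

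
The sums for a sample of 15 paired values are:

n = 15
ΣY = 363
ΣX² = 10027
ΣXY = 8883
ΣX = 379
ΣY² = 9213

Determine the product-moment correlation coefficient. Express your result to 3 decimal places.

r = (nΣXY − ΣXΣY) / √[(nΣX² − (ΣX)²)(nΣY² − (ΣY)²)]
Numerator: 15×8883 − 379×363 = -4332
Denominator: √[(150405 − 143641)(138195 − 131769)] = √[6764 × 6426] = 6592.8343
r = -4332 / 6592.8343 ≈ -0.657

-0.657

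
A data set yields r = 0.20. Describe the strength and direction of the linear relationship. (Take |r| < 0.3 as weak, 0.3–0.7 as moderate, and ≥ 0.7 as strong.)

r = 0.20 > 0 so the relationship is positive.
|r| = 0.20, which falls in the weak range.

weak positive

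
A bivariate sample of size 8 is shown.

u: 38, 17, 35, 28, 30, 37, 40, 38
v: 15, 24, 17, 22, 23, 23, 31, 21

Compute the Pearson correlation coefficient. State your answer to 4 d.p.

n = 8, Σu = 263, Σv = 176, Σu² = 9055, Σv² = 4034, Σuv = 5768
nΣuv − ΣuΣv = 46144 − 46288 = -144
nΣu² − (Σu)² = 72440 − 69169 = 3271; nΣv² − (Σv)² = 32272 − 30976 = 1296
r = -144 / √(3271 × 1296) = -144 / 2058.9356 ≈ -0.0699

-0.0699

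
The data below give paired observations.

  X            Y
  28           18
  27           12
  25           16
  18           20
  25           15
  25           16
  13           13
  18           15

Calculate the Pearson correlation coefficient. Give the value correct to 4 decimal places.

0.0535

n = 8, ΣX = 179, ΣY = 125, ΣX² = 4205, ΣY² = 1999, ΣXY = 2802
nΣXY − ΣXΣY = 22416 − 22375 = 41
nΣX² − (ΣX)² = 33640 − 32041 = 1599; nΣY² − (ΣY)² = 15992 − 15625 = 367
r = 41 / √(1599 × 367) = 41 / 766.0503 ≈ 0.0535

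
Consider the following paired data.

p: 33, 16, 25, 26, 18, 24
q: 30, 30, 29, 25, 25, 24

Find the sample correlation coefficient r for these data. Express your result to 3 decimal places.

0.157

n = 6, Σp = 142, Σq = 163, Σp² = 3546, Σq² = 4467, Σpq = 3871
nΣpq − ΣpΣq = 23226 − 23146 = 80
nΣp² − (Σp)² = 21276 − 20164 = 1112; nΣq² − (Σq)² = 26802 − 26569 = 233
r = 80 / √(1112 × 233) = 80 / 509.0147 ≈ 0.157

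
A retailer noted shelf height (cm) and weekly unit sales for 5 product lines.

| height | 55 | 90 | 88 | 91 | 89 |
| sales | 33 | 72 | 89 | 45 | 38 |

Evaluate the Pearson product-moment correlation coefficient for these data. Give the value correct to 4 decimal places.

n = 5, Σx = 413, Σy = 277, Σx² = 35071, Σy² = 17663, Σxy = 23604
nΣxy − ΣxΣy = 118020 − 114401 = 3619
nΣx² − (Σx)² = 175355 − 170569 = 4786; nΣy² − (Σy)² = 88315 − 76729 = 11586
r = 3619 / √(4786 × 11586) = 3619 / 7446.5157 ≈ 0.4860

0.4860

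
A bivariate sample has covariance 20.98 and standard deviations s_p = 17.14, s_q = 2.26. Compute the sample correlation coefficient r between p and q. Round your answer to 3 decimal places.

r = Cov(p,q) / (s_p · s_q) = 20.98 / (17.14 × 2.26)
  = 20.98 / 38.7364 ≈ 0.542

0.542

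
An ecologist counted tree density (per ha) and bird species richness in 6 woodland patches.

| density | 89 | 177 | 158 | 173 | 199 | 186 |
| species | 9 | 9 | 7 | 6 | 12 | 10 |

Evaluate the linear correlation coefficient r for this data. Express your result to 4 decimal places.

n = 6, Σx = 982, Σy = 53, Σx² = 168340, Σy² = 491, Σxy = 8786
nΣxy − ΣxΣy = 52716 − 52046 = 670
nΣx² − (Σx)² = 1010040 − 964324 = 45716; nΣy² − (Σy)² = 2946 − 2809 = 137
r = 670 / √(45716 × 137) = 670 / 2502.6170 ≈ 0.2677

0.2677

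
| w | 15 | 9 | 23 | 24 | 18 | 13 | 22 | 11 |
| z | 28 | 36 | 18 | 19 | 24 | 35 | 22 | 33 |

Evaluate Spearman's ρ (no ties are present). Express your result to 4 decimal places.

-0.9524

Rank w: 4, 1, 7, 8, 5, 3, 6, 2
Rank z: 5, 8, 1, 2, 4, 7, 3, 6
d = rank(w) − rank(z): -1, -7, 6, 6, 1, -4, 3, -4; Σd² = 164
ρ = 1 − 6Σd² / [n(n²−1)] = 1 − 6×164 / (8×63) = 1 − 984/504 ≈ -0.9524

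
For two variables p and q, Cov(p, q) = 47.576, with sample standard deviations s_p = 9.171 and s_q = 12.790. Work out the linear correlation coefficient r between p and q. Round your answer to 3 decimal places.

0.406

r = Cov(p,q) / (s_p · s_q) = 47.576 / (9.171 × 12.790)
  = 47.576 / 117.2971 ≈ 0.406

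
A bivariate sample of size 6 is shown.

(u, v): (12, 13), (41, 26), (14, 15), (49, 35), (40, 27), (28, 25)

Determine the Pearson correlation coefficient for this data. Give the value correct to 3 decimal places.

0.965

n = 6, Σu = 184, Σv = 141, Σu² = 6806, Σv² = 3649, Σuv = 4927
nΣuv − ΣuΣv = 29562 − 25944 = 3618
nΣu² − (Σu)² = 40836 − 33856 = 6980; nΣv² − (Σv)² = 21894 − 19881 = 2013
r = 3618 / √(6980 × 2013) = 3618 / 3748.4317 ≈ 0.965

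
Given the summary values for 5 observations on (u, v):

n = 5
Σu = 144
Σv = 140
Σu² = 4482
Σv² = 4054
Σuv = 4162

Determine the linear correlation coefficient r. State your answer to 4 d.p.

0.6138

r = (nΣuv − ΣuΣv) / √[(nΣu² − (Σu)²)(nΣv² − (Σv)²)]
Numerator: 5×4162 − 144×140 = 650
Denominator: √[(22410 − 20736)(20270 − 19600)] = √[1674 × 670] = 1059.0467
r = 650 / 1059.0467 ≈ 0.6138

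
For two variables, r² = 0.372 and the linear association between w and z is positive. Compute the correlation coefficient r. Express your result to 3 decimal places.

0.610

|r| = √0.372 = 0.610
The association is positive, so r = 0.610.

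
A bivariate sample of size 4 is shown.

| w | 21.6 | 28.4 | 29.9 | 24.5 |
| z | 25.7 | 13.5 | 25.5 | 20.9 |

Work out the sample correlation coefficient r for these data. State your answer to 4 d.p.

-0.3275

n = 4, Σw = 104.4, Σz = 85.6, Σw² = 2767.38, Σz² = 1929.8, Σwz = 2213.02
nΣwz − ΣwΣz = 8852.08 − 8936.64 = -84.56
nΣw² − (Σw)² = 11069.52 − 10899.36 = 170.16; nΣz² − (Σz)² = 7719.2 − 7327.36 = 391.84
r = -84.56 / √(170.16 × 391.84) = -84.56 / 258.2160 ≈ -0.3275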